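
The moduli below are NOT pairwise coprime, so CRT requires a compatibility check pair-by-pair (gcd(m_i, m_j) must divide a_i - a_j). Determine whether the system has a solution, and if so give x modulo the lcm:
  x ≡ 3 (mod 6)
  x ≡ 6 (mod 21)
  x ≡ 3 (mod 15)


Moduli 6, 21, 15 are not pairwise coprime, so CRT works modulo lcm(m_i) when all pairwise compatibility conditions hold.
Pairwise compatibility: gcd(m_i, m_j) must divide a_i - a_j for every pair.
Merge one congruence at a time:
  Start: x ≡ 3 (mod 6).
  Combine with x ≡ 6 (mod 21): gcd(6, 21) = 3; 6 - 3 = 3, which IS divisible by 3, so compatible.
    Write x = 3 + 6·t and substitute into x ≡ 6 (mod 21): 6·t ≡ 6 − 3 = 3 (mod 21).
    Divide the congruence (and modulus) by g = 3: 2·t ≡ 1 (mod 7).
    The inverse of 2 mod 7 is 4 (since 2·4 = 8 = 1·7 + 1), so t ≡ 4·1 = 4 ≡ 4 (mod 7).
    Then x = 3 + 6·4 = 27, valid modulo lcm(6, 21) = 42: x ≡ 27 (mod 42).
  Combine with x ≡ 3 (mod 15): gcd(42, 15) = 3; 3 - 27 = -24, which IS divisible by 3, so compatible.
    Write x = 27 + 42·t and substitute into x ≡ 3 (mod 15): 42·t ≡ 3 − 27 = -24 (mod 15).
    Divide the congruence (and modulus) by g = 3: 14·t ≡ -8 (mod 5).
    Reduce coefficients mod 5: 4·t ≡ 2 (mod 5).
    The inverse of 4 mod 5 is 4 (since 4·4 = 16 = 3·5 + 1), so t ≡ 4·2 = 8 ≡ 3 (mod 5).
    Then x = 27 + 42·3 = 153, valid modulo lcm(42, 15) = 210: x ≡ 153 (mod 210).
Verify: 153 mod 6 = 3, 153 mod 21 = 6, 153 mod 15 = 3.

x ≡ 153 (mod 210).


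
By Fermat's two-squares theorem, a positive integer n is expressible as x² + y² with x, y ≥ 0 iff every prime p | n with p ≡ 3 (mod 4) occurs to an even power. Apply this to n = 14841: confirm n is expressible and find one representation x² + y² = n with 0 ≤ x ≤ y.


Step 1: Factor n = 14841 = 3^2 · 17 · 97.
Step 2: Check the mod-4 condition on each prime factor: 3 ≡ 3 (mod 4), exponent 2 (must be even); 17 ≡ 1 (mod 4), exponent 1; 97 ≡ 1 (mod 4), exponent 1.
All primes ≡ 3 (mod 4) appear to even exponent (or don't appear), so by the two-squares theorem n IS expressible as a sum of two squares.
Step 3: Build a representation. Group n = k² · m with k = 3 and m = 17 · 97 = 1649 (a product of primes ≡ 1 (mod 4)); a representation of m scales to one of n via (k·x)² + (k·y)² = k²(x² + y²). Each prime p ≡ 1 (mod 4) is itself a sum of two squares; find a² by testing p − a² for a perfect square:
  17: 17 − 1² = 16 = 4² ⇒ 17 = 1² + 4².
  97: 97 − 1² = 96, 97 − 2² = 93, 97 − 3² = 88, 97 − 4² = 81 = 9² ⇒ 97 = 4² + 9².
  Combine using the Brahmagupta–Fibonacci identity (a² + b²)(c² + d²) = (ac − bd)² + (ad + bc)² = (ac + bd)² + (ad − bc)²:
  17 · 97 = 1649: from (1² + 4²)(4² + 9²), take (1·4 − 4·9, 1·9 + 4·4) = (4 − 36, 9 + 16) = (-32, 25); dropping signs (only squares matter) gives (32, 25); check 32² + 25² = 1024 + 625 = 1649 ✓.
  Scale by k = 3: (3·32, 3·25) = (96, 75).
Step 4: Order so x ≤ y and verify: 75² + 96² = 5625 + 9216 = 14841 = n. ✓

n = 14841 = 75² + 96² (one valid representation with x ≤ y).


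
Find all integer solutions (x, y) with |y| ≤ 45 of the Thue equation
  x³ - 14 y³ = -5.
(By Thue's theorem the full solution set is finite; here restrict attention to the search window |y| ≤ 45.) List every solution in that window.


The equation is x³ - 14y³ = -5. For fixed y, x³ = 14·y³ − 5, so a solution requires the RHS to be a perfect cube.
Strategy: iterate y from -45 to 45, compute RHS = 14·y³ − 5, and check whether it is a (positive or negative) perfect cube.
Check small values of y:
  y = 0: RHS = -5 is not a perfect cube.
  y = 1: RHS = 9 is not a perfect cube.
  y = -1: RHS = -19 is not a perfect cube.
  y = 2: RHS = 107 is not a perfect cube.
  y = -2: RHS = -117 is not a perfect cube.
  y = 3: RHS = 373 is not a perfect cube.
  y = -3: RHS = -383 is not a perfect cube.
Continuing the search up to |y| = 45 finds no solutions either.
No (x, y) in the scanned range satisfies the equation.

No integer solutions with |y| ≤ 45.


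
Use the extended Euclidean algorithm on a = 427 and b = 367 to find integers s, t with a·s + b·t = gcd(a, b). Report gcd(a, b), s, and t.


Euclidean algorithm on (427, 367) — divide until remainder is 0:
  427 = 1 · 367 + 60
  367 = 6 · 60 + 7
  60 = 8 · 7 + 4
  7 = 1 · 4 + 3
  4 = 1 · 3 + 1
  3 = 3 · 1 + 0
gcd(427, 367) = 1.
Track Bezout coefficients alongside the remainders: start with r₀ = 427 = a·1 + b·0 (s = 1, t = 0) and r₁ = 367 = a·0 + b·1 (s = 0, t = 1); each new remainder r_{k+1} = r_{k-1} − q_k·r_k inherits s_{k+1} = s_{k-1} − q_k·s_k, t_{k+1} = t_{k-1} − q_k·t_k, so r_k = a·s_k + b·t_k at every step:
  q = 1: r = 60, s = 1 − 1·0 = 1, t = 0 − 1·1 = -1  (check: 427·1 + 367·(-1) = 60)
  q = 6: r = 7, s = 0 − 6·1 = -6, t = 1 − 6·(-1) = 7  (check: 427·(-6) + 367·7 = 7)
  q = 8: r = 4, s = 1 − 8·(-6) = 49, t = -1 − 8·7 = -57  (check: 427·49 + 367·(-57) = 4)
  q = 1: r = 3, s = -6 − 1·49 = -55, t = 7 − 1·(-57) = 64  (check: 427·(-55) + 367·64 = 3)
  q = 1: r = 1, s = 49 − 1·(-55) = 104, t = -57 − 1·64 = -121  (check: 427·104 + 367·(-121) = 1)
The row with r = 1 (the gcd) gives the Bezout coefficients s = 104, t = -121.
Result: 427 · (104) + 367 · (-121) = 1.

gcd(427, 367) = 1; s = 104, t = -121 (check: 427·104 + 367·(-121) = 1).


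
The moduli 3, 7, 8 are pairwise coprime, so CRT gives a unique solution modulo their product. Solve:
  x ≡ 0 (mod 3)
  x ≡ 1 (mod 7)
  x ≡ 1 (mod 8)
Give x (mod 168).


Moduli 3, 7, 8 are pairwise coprime; by CRT there is a unique solution modulo M = 3 · 7 · 8 = 168.
Solve pairwise, accumulating the modulus:
  Start with x ≡ 0 (mod 3).
  Combine with x ≡ 1 (mod 7): since gcd(3, 7) = 1, we get a unique residue mod 21.
    Write x = 0 + 3·t and substitute into x ≡ 1 (mod 7): 3·t ≡ 1 − 0 = 1 (mod 7).
    The inverse of 3 mod 7 is 5 (since 3·5 = 15 = 2·7 + 1), so t ≡ 5·1 = 5 ≡ 5 (mod 7).
    Then x = 0 + 3·5 = 15, valid modulo lcm(3, 7) = 21: x ≡ 15 (mod 21).
  Combine with x ≡ 1 (mod 8): since gcd(21, 8) = 1, we get a unique residue mod 168.
    Write x = 15 + 21·t and substitute into x ≡ 1 (mod 8): 21·t ≡ 1 − 15 = -14 (mod 8).
    Reduce coefficients mod 8: 5·t ≡ 2 (mod 8).
    The inverse of 5 mod 8 is 5 (since 5·5 = 25 = 3·8 + 1), so t ≡ 5·2 = 10 ≡ 2 (mod 8).
    Then x = 15 + 21·2 = 57, valid modulo lcm(21, 8) = 168: x ≡ 57 (mod 168).
Verify: 57 mod 3 = 0 ✓, 57 mod 7 = 1 ✓, 57 mod 8 = 1 ✓.

x ≡ 57 (mod 168).


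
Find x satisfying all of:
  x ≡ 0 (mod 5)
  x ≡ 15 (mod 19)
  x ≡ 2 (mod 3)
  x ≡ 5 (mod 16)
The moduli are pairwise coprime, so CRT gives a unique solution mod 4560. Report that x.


Product of moduli M = 5 · 19 · 3 · 16 = 4560.
Merge one congruence at a time:
  Start: x ≡ 0 (mod 5).
  Combine with x ≡ 15 (mod 19); new modulus lcm = 95.
    Write x = 0 + 5·t and substitute into x ≡ 15 (mod 19): 5·t ≡ 15 − 0 = 15 (mod 19).
    The inverse of 5 mod 19 is 4 (since 5·4 = 20 = 1·19 + 1), so t ≡ 4·15 = 60 ≡ 3 (mod 19).
    Then x = 0 + 5·3 = 15, valid modulo lcm(5, 19) = 95: x ≡ 15 (mod 95).
  Combine with x ≡ 2 (mod 3); new modulus lcm = 285.
    Write x = 15 + 95·t and substitute into x ≡ 2 (mod 3): 95·t ≡ 2 − 15 = -13 (mod 3).
    Reduce coefficients mod 3: 2·t ≡ 2 (mod 3).
    The inverse of 2 mod 3 is 2 (since 2·2 = 4 = 1·3 + 1), so t ≡ 2·2 = 4 ≡ 1 (mod 3).
    Then x = 15 + 95·1 = 110, valid modulo lcm(95, 3) = 285: x ≡ 110 (mod 285).
  Combine with x ≡ 5 (mod 16); new modulus lcm = 4560.
    Write x = 110 + 285·t and substitute into x ≡ 5 (mod 16): 285·t ≡ 5 − 110 = -105 (mod 16).
    Reduce coefficients mod 16: 13·t ≡ 7 (mod 16).
    The inverse of 13 mod 16 is 5 (since 13·5 = 65 = 4·16 + 1), so t ≡ 5·7 = 35 ≡ 3 (mod 16).
    Then x = 110 + 285·3 = 965, valid modulo lcm(285, 16) = 4560: x ≡ 965 (mod 4560).
Verify against each original: 965 mod 5 = 0, 965 mod 19 = 15, 965 mod 3 = 2, 965 mod 16 = 5.

x ≡ 965 (mod 4560).


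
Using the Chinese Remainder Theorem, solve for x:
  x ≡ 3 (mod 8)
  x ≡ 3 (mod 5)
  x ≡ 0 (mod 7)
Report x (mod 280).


Moduli 8, 5, 7 are pairwise coprime; by CRT there is a unique solution modulo M = 8 · 5 · 7 = 280.
Solve pairwise, accumulating the modulus:
  Start with x ≡ 3 (mod 8).
  Combine with x ≡ 3 (mod 5): since gcd(8, 5) = 1, we get a unique residue mod 40.
    Write x = 3 + 8·t and substitute into x ≡ 3 (mod 5): 8·t ≡ 3 − 3 = 0 (mod 5).
    Reduce coefficients mod 5: 3·t ≡ 0 (mod 5).
    The inverse of 3 mod 5 is 2 (since 3·2 = 6 = 1·5 + 1), so t ≡ 2·0 = 0 ≡ 0 (mod 5).
    Then x = 3 + 8·0 = 3, valid modulo lcm(8, 5) = 40: x ≡ 3 (mod 40).
  Combine with x ≡ 0 (mod 7): since gcd(40, 7) = 1, we get a unique residue mod 280.
    Write x = 3 + 40·t and substitute into x ≡ 0 (mod 7): 40·t ≡ 0 − 3 = -3 (mod 7).
    Reduce coefficients mod 7: 5·t ≡ 4 (mod 7).
    The inverse of 5 mod 7 is 3 (since 5·3 = 15 = 2·7 + 1), so t ≡ 3·4 = 12 ≡ 5 (mod 7).
    Then x = 3 + 40·5 = 203, valid modulo lcm(40, 7) = 280: x ≡ 203 (mod 280).
Verify: 203 mod 8 = 3 ✓, 203 mod 5 = 3 ✓, 203 mod 7 = 0 ✓.

x ≡ 203 (mod 280).


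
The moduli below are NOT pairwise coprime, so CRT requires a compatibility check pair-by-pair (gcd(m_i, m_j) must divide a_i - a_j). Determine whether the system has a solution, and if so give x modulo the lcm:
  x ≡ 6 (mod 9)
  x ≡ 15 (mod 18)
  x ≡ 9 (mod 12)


Moduli 9, 18, 12 are not pairwise coprime, so CRT works modulo lcm(m_i) when all pairwise compatibility conditions hold.
Pairwise compatibility: gcd(m_i, m_j) must divide a_i - a_j for every pair.
Merge one congruence at a time:
  Start: x ≡ 6 (mod 9).
  Combine with x ≡ 15 (mod 18): gcd(9, 18) = 9; 15 - 6 = 9, which IS divisible by 9, so compatible.
    Write x = 6 + 9·t and substitute into x ≡ 15 (mod 18): 9·t ≡ 15 − 6 = 9 (mod 18).
    Divide the congruence (and modulus) by g = 9: 1·t ≡ 1 (mod 2).
    So t ≡ 1 (mod 2).
    Then x = 6 + 9·1 = 15, valid modulo lcm(9, 18) = 18: x ≡ 15 (mod 18).
  Combine with x ≡ 9 (mod 12): gcd(18, 12) = 6; 9 - 15 = -6, which IS divisible by 6, so compatible.
    Write x = 15 + 18·t and substitute into x ≡ 9 (mod 12): 18·t ≡ 9 − 15 = -6 (mod 12).
    Divide the congruence (and modulus) by g = 6: 3·t ≡ -1 (mod 2).
    Reduce coefficients mod 2: 1·t ≡ 1 (mod 2).
    So t ≡ 1 (mod 2).
    Then x = 15 + 18·1 = 33, valid modulo lcm(18, 12) = 36: x ≡ 33 (mod 36).
Verify: 33 mod 9 = 6, 33 mod 18 = 15, 33 mod 12 = 9.

x ≡ 33 (mod 36).


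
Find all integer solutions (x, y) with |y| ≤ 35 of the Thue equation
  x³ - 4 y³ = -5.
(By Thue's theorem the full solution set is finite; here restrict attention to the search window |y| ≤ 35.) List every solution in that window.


The equation is x³ - 4y³ = -5. For fixed y, x³ = 4·y³ − 5, so a solution requires the RHS to be a perfect cube.
Strategy: iterate y from -35 to 35, compute RHS = 4·y³ − 5, and check whether it is a (positive or negative) perfect cube.
Check small values of y:
  y = 0: RHS = -5 is not a perfect cube.
  y = 1: RHS = -1 = (-1)³ ⇒ x = -1 works.
  y = -1: RHS = -9 is not a perfect cube.
  y = 2: RHS = 27 = (3)³ ⇒ x = 3 works.
  y = -2: RHS = -37 is not a perfect cube.
  y = 3: RHS = 103 is not a perfect cube.
  y = -3: RHS = -113 is not a perfect cube.
Continuing the search up to |y| = 35 finds no further solutions beyond those listed.
Collected solutions: (-1, 1), (3, 2).

Solutions (with |y| ≤ 35): (-1, 1), (3, 2).


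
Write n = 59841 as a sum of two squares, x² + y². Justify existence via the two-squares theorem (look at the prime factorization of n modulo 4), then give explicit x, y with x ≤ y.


Step 1: Factor n = 59841 = 3^2 · 61 · 109.
Step 2: Check the mod-4 condition on each prime factor: 3 ≡ 3 (mod 4), exponent 2 (must be even); 61 ≡ 1 (mod 4), exponent 1; 109 ≡ 1 (mod 4), exponent 1.
All primes ≡ 3 (mod 4) appear to even exponent (or don't appear), so by the two-squares theorem n IS expressible as a sum of two squares.
Step 3: Build a representation. Group n = k² · m with k = 3 and m = 61 · 109 = 6649 (a product of primes ≡ 1 (mod 4)); a representation of m scales to one of n via (k·x)² + (k·y)² = k²(x² + y²). Each prime p ≡ 1 (mod 4) is itself a sum of two squares; find a² by testing p − a² for a perfect square:
  61: 61 − 1² = 60, 61 − 2² = 57, 61 − 3² = 52, 61 − 4² = 45, 61 − 5² = 36 = 6² ⇒ 61 = 5² + 6².
  109: 109 − 1² = 108, 109 − 2² = 105, 109 − 3² = 100 = 10² ⇒ 109 = 3² + 10².
  Combine using the Brahmagupta–Fibonacci identity (a² + b²)(c² + d²) = (ac − bd)² + (ad + bc)² = (ac + bd)² + (ad − bc)²:
  61 · 109 = 6649: from (5² + 6²)(3² + 10²), take (5·3 − 6·10, 5·10 + 6·3) = (15 − 60, 50 + 18) = (-45, 68); dropping signs (only squares matter) gives (45, 68); check 45² + 68² = 2025 + 4624 = 6649 ✓.
  Scale by k = 3: (3·45, 3·68) = (135, 204).
Step 4: Order so x ≤ y and verify: 135² + 204² = 18225 + 41616 = 59841 = n. ✓

n = 59841 = 135² + 204² (one valid representation with x ≤ y).


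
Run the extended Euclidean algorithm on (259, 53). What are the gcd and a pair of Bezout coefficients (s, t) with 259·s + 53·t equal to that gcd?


Euclidean algorithm on (259, 53) — divide until remainder is 0:
  259 = 4 · 53 + 47
  53 = 1 · 47 + 6
  47 = 7 · 6 + 5
  6 = 1 · 5 + 1
  5 = 5 · 1 + 0
gcd(259, 53) = 1.
Track Bezout coefficients alongside the remainders: start with r₀ = 259 = a·1 + b·0 (s = 1, t = 0) and r₁ = 53 = a·0 + b·1 (s = 0, t = 1); each new remainder r_{k+1} = r_{k-1} − q_k·r_k inherits s_{k+1} = s_{k-1} − q_k·s_k, t_{k+1} = t_{k-1} − q_k·t_k, so r_k = a·s_k + b·t_k at every step:
  q = 4: r = 47, s = 1 − 4·0 = 1, t = 0 − 4·1 = -4  (check: 259·1 + 53·(-4) = 47)
  q = 1: r = 6, s = 0 − 1·1 = -1, t = 1 − 1·(-4) = 5  (check: 259·(-1) + 53·5 = 6)
  q = 7: r = 5, s = 1 − 7·(-1) = 8, t = -4 − 7·5 = -39  (check: 259·8 + 53·(-39) = 5)
  q = 1: r = 1, s = -1 − 1·8 = -9, t = 5 − 1·(-39) = 44  (check: 259·(-9) + 53·44 = 1)
The row with r = 1 (the gcd) gives the Bezout coefficients s = -9, t = 44.
Result: 259 · (-9) + 53 · (44) = 1.

gcd(259, 53) = 1; s = -9, t = 44 (check: 259·(-9) + 53·44 = 1).


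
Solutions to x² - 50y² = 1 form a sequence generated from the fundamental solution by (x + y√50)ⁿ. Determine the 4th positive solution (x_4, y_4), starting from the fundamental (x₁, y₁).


Step 1: Find the fundamental solution (x₁, y₁) of x² - 50y² = 1.
  Expand √50 as a continued fraction. a₀ = ⌊√50⌋ = 7; iterate m_{k+1} = d_k·a_k − m_k, d_{k+1} = (50 − m_{k+1}²)/d_k, a_{k+1} = ⌊(a₀ + m_{k+1})/d_{k+1}⌋ (starting m₀ = 0, d₀ = 1), with convergents p_k = a_k·p_{k-1} + p_{k-2}, q_k = a_k·q_{k-1} + q_{k-2} (p₋₁ = 1, q₋₁ = 0):
  k = 0: a₀ = 7; p₀/q₀ = 7/1; p₀² − 50·q₀² = 49 − 50 = -1.
  k = 1: m = 7, d = 1, a = ⌊(7 + 7)/1⌋ = 14; p/q = (14·7 + 1)/(14·1 + 0) = 99/14; p² − 50·q² = 9801 − 9800 = 1.
  The first convergent with p² − 50·q² = 1 gives the fundamental solution (x₁, y₁) = (99, 14).
Step 2: Apply the recurrence (x_{n+1}, y_{n+1}) = (x₁x_n + 50y₁y_n, x₁y_n + y₁x_n) repeatedly.
  From (x_1, y_1) = (99, 14): x_2 = 99·99 + 50·14·14 = 19601; y_2 = 99·14 + 14·99 = 2772.
  From (x_2, y_2) = (19601, 2772): x_3 = 99·19601 + 50·14·2772 = 3880899; y_3 = 99·2772 + 14·19601 = 548842.
  From (x_3, y_3) = (3880899, 548842): x_4 = 99·3880899 + 50·14·548842 = 768398401; y_4 = 99·548842 + 14·3880899 = 108667944.
Step 3: Verify x_4² - 50·y_4² = 590436102659356801 - 590436102659356800 = 1 (should be 1). ✓

(x_1, y_1) = (99, 14); (x_4, y_4) = (768398401, 108667944).


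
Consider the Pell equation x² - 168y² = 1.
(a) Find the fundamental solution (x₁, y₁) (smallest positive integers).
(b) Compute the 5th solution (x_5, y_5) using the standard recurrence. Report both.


Step 1: Find the fundamental solution (x₁, y₁) of x² - 168y² = 1.
  Expand √168 as a continued fraction. a₀ = ⌊√168⌋ = 12; iterate m_{k+1} = d_k·a_k − m_k, d_{k+1} = (168 − m_{k+1}²)/d_k, a_{k+1} = ⌊(a₀ + m_{k+1})/d_{k+1}⌋ (starting m₀ = 0, d₀ = 1), with convergents p_k = a_k·p_{k-1} + p_{k-2}, q_k = a_k·q_{k-1} + q_{k-2} (p₋₁ = 1, q₋₁ = 0):
  k = 0: a₀ = 12; p₀/q₀ = 12/1; p₀² − 168·q₀² = 144 − 168 = -24.
  k = 1: m = 12, d = 24, a = ⌊(12 + 12)/24⌋ = 1; p/q = (1·12 + 1)/(1·1 + 0) = 13/1; p² − 168·q² = 169 − 168 = 1.
  The first convergent with p² − 168·q² = 1 gives the fundamental solution (x₁, y₁) = (13, 1).
Step 2: Apply the recurrence (x_{n+1}, y_{n+1}) = (x₁x_n + 168y₁y_n, x₁y_n + y₁x_n) repeatedly.
  From (x_1, y_1) = (13, 1): x_2 = 13·13 + 168·1·1 = 337; y_2 = 13·1 + 1·13 = 26.
  From (x_2, y_2) = (337, 26): x_3 = 13·337 + 168·1·26 = 8749; y_3 = 13·26 + 1·337 = 675.
  From (x_3, y_3) = (8749, 675): x_4 = 13·8749 + 168·1·675 = 227137; y_4 = 13·675 + 1·8749 = 17524.
  From (x_4, y_4) = (227137, 17524): x_5 = 13·227137 + 168·1·17524 = 5896813; y_5 = 13·17524 + 1·227137 = 454949.
Step 3: Verify x_5² - 168·y_5² = 34772403556969 - 34772403556968 = 1 (should be 1). ✓

(x_1, y_1) = (13, 1); (x_5, y_5) = (5896813, 454949).


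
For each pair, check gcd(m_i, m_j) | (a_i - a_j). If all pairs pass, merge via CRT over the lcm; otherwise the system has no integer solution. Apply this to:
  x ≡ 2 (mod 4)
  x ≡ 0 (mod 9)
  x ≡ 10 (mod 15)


Moduli 4, 9, 15 are not pairwise coprime, so CRT works modulo lcm(m_i) when all pairwise compatibility conditions hold.
Pairwise compatibility: gcd(m_i, m_j) must divide a_i - a_j for every pair.
Merge one congruence at a time:
  Start: x ≡ 2 (mod 4).
  Combine with x ≡ 0 (mod 9): gcd(4, 9) = 1; 0 - 2 = -2, which IS divisible by 1, so compatible.
    Write x = 2 + 4·t and substitute into x ≡ 0 (mod 9): 4·t ≡ 0 − 2 = -2 (mod 9).
    Reduce coefficients mod 9: 4·t ≡ 7 (mod 9).
    The inverse of 4 mod 9 is 7 (since 4·7 = 28 = 3·9 + 1), so t ≡ 7·7 = 49 ≡ 4 (mod 9).
    Then x = 2 + 4·4 = 18, valid modulo lcm(4, 9) = 36: x ≡ 18 (mod 36).
  Combine with x ≡ 10 (mod 15): gcd(36, 15) = 3, and 10 - 18 = -8 is NOT divisible by 3.
    ⇒ system is inconsistent (no integer solution).

No solution (the system is inconsistent).


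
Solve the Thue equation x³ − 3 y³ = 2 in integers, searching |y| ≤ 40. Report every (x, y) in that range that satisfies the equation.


The equation is x³ - 3y³ = 2. For fixed y, x³ = 3·y³ + 2, so a solution requires the RHS to be a perfect cube.
Strategy: iterate y from -40 to 40, compute RHS = 3·y³ + 2, and check whether it is a (positive or negative) perfect cube.
Check small values of y:
  y = 0: RHS = 2 is not a perfect cube.
  y = 1: RHS = 5 is not a perfect cube.
  y = -1: RHS = -1 = (-1)³ ⇒ x = -1 works.
  y = 2: RHS = 26 is not a perfect cube.
  y = -2: RHS = -22 is not a perfect cube.
  y = 3: RHS = 83 is not a perfect cube.
  y = -3: RHS = -79 is not a perfect cube.
Continuing the search up to |y| = 40 finds no further solutions beyond those listed.
Collected solutions: (-1, -1).

Solutions (with |y| ≤ 40): (-1, -1).


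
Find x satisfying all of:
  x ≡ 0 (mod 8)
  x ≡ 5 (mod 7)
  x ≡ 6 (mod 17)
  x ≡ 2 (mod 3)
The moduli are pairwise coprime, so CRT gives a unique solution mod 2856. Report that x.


Product of moduli M = 8 · 7 · 17 · 3 = 2856.
Merge one congruence at a time:
  Start: x ≡ 0 (mod 8).
  Combine with x ≡ 5 (mod 7); new modulus lcm = 56.
    Write x = 0 + 8·t and substitute into x ≡ 5 (mod 7): 8·t ≡ 5 − 0 = 5 (mod 7).
    Reduce coefficients mod 7: 1·t ≡ 5 (mod 7).
    So t ≡ 5 (mod 7).
    Then x = 0 + 8·5 = 40, valid modulo lcm(8, 7) = 56: x ≡ 40 (mod 56).
  Combine with x ≡ 6 (mod 17); new modulus lcm = 952.
    Write x = 40 + 56·t and substitute into x ≡ 6 (mod 17): 56·t ≡ 6 − 40 = -34 (mod 17).
    Reduce coefficients mod 17: 5·t ≡ 0 (mod 17).
    The inverse of 5 mod 17 is 7 (since 5·7 = 35 = 2·17 + 1), so t ≡ 7·0 = 0 ≡ 0 (mod 17).
    Then x = 40 + 56·0 = 40, valid modulo lcm(56, 17) = 952: x ≡ 40 (mod 952).
  Combine with x ≡ 2 (mod 3); new modulus lcm = 2856.
    Write x = 40 + 952·t and substitute into x ≡ 2 (mod 3): 952·t ≡ 2 − 40 = -38 (mod 3).
    Reduce coefficients mod 3: 1·t ≡ 1 (mod 3).
    So t ≡ 1 (mod 3).
    Then x = 40 + 952·1 = 992, valid modulo lcm(952, 3) = 2856: x ≡ 992 (mod 2856).
Verify against each original: 992 mod 8 = 0, 992 mod 7 = 5, 992 mod 17 = 6, 992 mod 3 = 2.

x ≡ 992 (mod 2856).


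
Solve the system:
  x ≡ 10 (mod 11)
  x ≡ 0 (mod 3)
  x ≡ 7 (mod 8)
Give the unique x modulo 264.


Moduli 11, 3, 8 are pairwise coprime; by CRT there is a unique solution modulo M = 11 · 3 · 8 = 264.
Solve pairwise, accumulating the modulus:
  Start with x ≡ 10 (mod 11).
  Combine with x ≡ 0 (mod 3): since gcd(11, 3) = 1, we get a unique residue mod 33.
    Write x = 10 + 11·t and substitute into x ≡ 0 (mod 3): 11·t ≡ 0 − 10 = -10 (mod 3).
    Reduce coefficients mod 3: 2·t ≡ 2 (mod 3).
    The inverse of 2 mod 3 is 2 (since 2·2 = 4 = 1·3 + 1), so t ≡ 2·2 = 4 ≡ 1 (mod 3).
    Then x = 10 + 11·1 = 21, valid modulo lcm(11, 3) = 33: x ≡ 21 (mod 33).
  Combine with x ≡ 7 (mod 8): since gcd(33, 8) = 1, we get a unique residue mod 264.
    Write x = 21 + 33·t and substitute into x ≡ 7 (mod 8): 33·t ≡ 7 − 21 = -14 (mod 8).
    Reduce coefficients mod 8: 1·t ≡ 2 (mod 8).
    So t ≡ 2 (mod 8).
    Then x = 21 + 33·2 = 87, valid modulo lcm(33, 8) = 264: x ≡ 87 (mod 264).
Verify: 87 mod 11 = 10 ✓, 87 mod 3 = 0 ✓, 87 mod 8 = 7 ✓.

x ≡ 87 (mod 264).


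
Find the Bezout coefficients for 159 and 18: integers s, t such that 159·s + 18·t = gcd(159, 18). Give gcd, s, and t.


Euclidean algorithm on (159, 18) — divide until remainder is 0:
  159 = 8 · 18 + 15
  18 = 1 · 15 + 3
  15 = 5 · 3 + 0
gcd(159, 18) = 3.
Track Bezout coefficients alongside the remainders: start with r₀ = 159 = a·1 + b·0 (s = 1, t = 0) and r₁ = 18 = a·0 + b·1 (s = 0, t = 1); each new remainder r_{k+1} = r_{k-1} − q_k·r_k inherits s_{k+1} = s_{k-1} − q_k·s_k, t_{k+1} = t_{k-1} − q_k·t_k, so r_k = a·s_k + b·t_k at every step:
  q = 8: r = 15, s = 1 − 8·0 = 1, t = 0 − 8·1 = -8  (check: 159·1 + 18·(-8) = 15)
  q = 1: r = 3, s = 0 − 1·1 = -1, t = 1 − 1·(-8) = 9  (check: 159·(-1) + 18·9 = 3)
The row with r = 3 (the gcd) gives the Bezout coefficients s = -1, t = 9.
Result: 159 · (-1) + 18 · (9) = 3.

gcd(159, 18) = 3; s = -1, t = 9 (check: 159·(-1) + 18·9 = 3).


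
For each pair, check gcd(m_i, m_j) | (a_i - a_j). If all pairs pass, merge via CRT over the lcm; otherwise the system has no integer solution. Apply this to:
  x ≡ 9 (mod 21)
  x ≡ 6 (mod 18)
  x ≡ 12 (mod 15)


Moduli 21, 18, 15 are not pairwise coprime, so CRT works modulo lcm(m_i) when all pairwise compatibility conditions hold.
Pairwise compatibility: gcd(m_i, m_j) must divide a_i - a_j for every pair.
Merge one congruence at a time:
  Start: x ≡ 9 (mod 21).
  Combine with x ≡ 6 (mod 18): gcd(21, 18) = 3; 6 - 9 = -3, which IS divisible by 3, so compatible.
    Write x = 9 + 21·t and substitute into x ≡ 6 (mod 18): 21·t ≡ 6 − 9 = -3 (mod 18).
    Divide the congruence (and modulus) by g = 3: 7·t ≡ -1 (mod 6).
    Reduce coefficients mod 6: 1·t ≡ 5 (mod 6).
    So t ≡ 5 (mod 6).
    Then x = 9 + 21·5 = 114, valid modulo lcm(21, 18) = 126: x ≡ 114 (mod 126).
  Combine with x ≡ 12 (mod 15): gcd(126, 15) = 3; 12 - 114 = -102, which IS divisible by 3, so compatible.
    Write x = 114 + 126·t and substitute into x ≡ 12 (mod 15): 126·t ≡ 12 − 114 = -102 (mod 15).
    Divide the congruence (and modulus) by g = 3: 42·t ≡ -34 (mod 5).
    Reduce coefficients mod 5: 2·t ≡ 1 (mod 5).
    The inverse of 2 mod 5 is 3 (since 2·3 = 6 = 1·5 + 1), so t ≡ 3·1 = 3 ≡ 3 (mod 5).
    Then x = 114 + 126·3 = 492, valid modulo lcm(126, 15) = 630: x ≡ 492 (mod 630).
Verify: 492 mod 21 = 9, 492 mod 18 = 6, 492 mod 15 = 12.

x ≡ 492 (mod 630).


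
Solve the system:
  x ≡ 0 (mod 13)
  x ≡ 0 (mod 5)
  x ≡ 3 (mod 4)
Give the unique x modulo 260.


Moduli 13, 5, 4 are pairwise coprime; by CRT there is a unique solution modulo M = 13 · 5 · 4 = 260.
Solve pairwise, accumulating the modulus:
  Start with x ≡ 0 (mod 13).
  Combine with x ≡ 0 (mod 5): since gcd(13, 5) = 1, we get a unique residue mod 65.
    Write x = 0 + 13·t and substitute into x ≡ 0 (mod 5): 13·t ≡ 0 − 0 = 0 (mod 5).
    Reduce coefficients mod 5: 3·t ≡ 0 (mod 5).
    The inverse of 3 mod 5 is 2 (since 3·2 = 6 = 1·5 + 1), so t ≡ 2·0 = 0 ≡ 0 (mod 5).
    Then x = 0 + 13·0 = 0, valid modulo lcm(13, 5) = 65: x ≡ 0 (mod 65).
  Combine with x ≡ 3 (mod 4): since gcd(65, 4) = 1, we get a unique residue mod 260.
    Write x = 0 + 65·t and substitute into x ≡ 3 (mod 4): 65·t ≡ 3 − 0 = 3 (mod 4).
    Reduce coefficients mod 4: 1·t ≡ 3 (mod 4).
    So t ≡ 3 (mod 4).
    Then x = 0 + 65·3 = 195, valid modulo lcm(65, 4) = 260: x ≡ 195 (mod 260).
Verify: 195 mod 13 = 0 ✓, 195 mod 5 = 0 ✓, 195 mod 4 = 3 ✓.

x ≡ 195 (mod 260).


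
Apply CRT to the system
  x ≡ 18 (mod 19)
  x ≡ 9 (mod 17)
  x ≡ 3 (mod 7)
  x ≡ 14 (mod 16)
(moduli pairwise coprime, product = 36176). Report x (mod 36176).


Product of moduli M = 19 · 17 · 7 · 16 = 36176.
Merge one congruence at a time:
  Start: x ≡ 18 (mod 19).
  Combine with x ≡ 9 (mod 17); new modulus lcm = 323.
    Write x = 18 + 19·t and substitute into x ≡ 9 (mod 17): 19·t ≡ 9 − 18 = -9 (mod 17).
    Reduce coefficients mod 17: 2·t ≡ 8 (mod 17).
    The inverse of 2 mod 17 is 9 (since 2·9 = 18 = 1·17 + 1), so t ≡ 9·8 = 72 ≡ 4 (mod 17).
    Then x = 18 + 19·4 = 94, valid modulo lcm(19, 17) = 323: x ≡ 94 (mod 323).
  Combine with x ≡ 3 (mod 7); new modulus lcm = 2261.
    Write x = 94 + 323·t and substitute into x ≡ 3 (mod 7): 323·t ≡ 3 − 94 = -91 (mod 7).
    Reduce coefficients mod 7: 1·t ≡ 0 (mod 7).
    So t ≡ 0 (mod 7).
    Then x = 94 + 323·0 = 94, valid modulo lcm(323, 7) = 2261: x ≡ 94 (mod 2261).
  Combine with x ≡ 14 (mod 16); new modulus lcm = 36176.
    Write x = 94 + 2261·t and substitute into x ≡ 14 (mod 16): 2261·t ≡ 14 − 94 = -80 (mod 16).
    Reduce coefficients mod 16: 5·t ≡ 0 (mod 16).
    The inverse of 5 mod 16 is 13 (since 5·13 = 65 = 4·16 + 1), so t ≡ 13·0 = 0 ≡ 0 (mod 16).
    Then x = 94 + 2261·0 = 94, valid modulo lcm(2261, 16) = 36176: x ≡ 94 (mod 36176).
Verify against each original: 94 mod 19 = 18, 94 mod 17 = 9, 94 mod 7 = 3, 94 mod 16 = 14.

x ≡ 94 (mod 36176).


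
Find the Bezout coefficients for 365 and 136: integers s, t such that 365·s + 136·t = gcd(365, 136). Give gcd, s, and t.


Euclidean algorithm on (365, 136) — divide until remainder is 0:
  365 = 2 · 136 + 93
  136 = 1 · 93 + 43
  93 = 2 · 43 + 7
  43 = 6 · 7 + 1
  7 = 7 · 1 + 0
gcd(365, 136) = 1.
Track Bezout coefficients alongside the remainders: start with r₀ = 365 = a·1 + b·0 (s = 1, t = 0) and r₁ = 136 = a·0 + b·1 (s = 0, t = 1); each new remainder r_{k+1} = r_{k-1} − q_k·r_k inherits s_{k+1} = s_{k-1} − q_k·s_k, t_{k+1} = t_{k-1} − q_k·t_k, so r_k = a·s_k + b·t_k at every step:
  q = 2: r = 93, s = 1 − 2·0 = 1, t = 0 − 2·1 = -2  (check: 365·1 + 136·(-2) = 93)
  q = 1: r = 43, s = 0 − 1·1 = -1, t = 1 − 1·(-2) = 3  (check: 365·(-1) + 136·3 = 43)
  q = 2: r = 7, s = 1 − 2·(-1) = 3, t = -2 − 2·3 = -8  (check: 365·3 + 136·(-8) = 7)
  q = 6: r = 1, s = -1 − 6·3 = -19, t = 3 − 6·(-8) = 51  (check: 365·(-19) + 136·51 = 1)
The row with r = 1 (the gcd) gives the Bezout coefficients s = -19, t = 51.
Result: 365 · (-19) + 136 · (51) = 1.

gcd(365, 136) = 1; s = -19, t = 51 (check: 365·(-19) + 136·51 = 1).


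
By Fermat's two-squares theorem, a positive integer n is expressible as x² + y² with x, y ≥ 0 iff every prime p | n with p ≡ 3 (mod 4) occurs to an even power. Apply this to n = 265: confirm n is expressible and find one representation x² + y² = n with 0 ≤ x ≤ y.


Step 1: Factor n = 265 = 5 · 53.
Step 2: Check the mod-4 condition on each prime factor: 5 ≡ 1 (mod 4), exponent 1; 53 ≡ 1 (mod 4), exponent 1.
All primes ≡ 3 (mod 4) appear to even exponent (or don't appear), so by the two-squares theorem n IS expressible as a sum of two squares.
Step 3: Build a representation. Here n = 5 · 53 is a product of primes ≡ 1 (mod 4). Each prime p ≡ 1 (mod 4) is itself a sum of two squares; find a² by testing p − a² for a perfect square:
  5: 5 − 1² = 4 = 2² ⇒ 5 = 1² + 2².
  53: 53 − 1² = 52, 53 − 2² = 49 = 7² ⇒ 53 = 2² + 7².
  Combine using the Brahmagupta–Fibonacci identity (a² + b²)(c² + d²) = (ac − bd)² + (ad + bc)² = (ac + bd)² + (ad − bc)²:
  5 · 53 = 265: from (1² + 2²)(2² + 7²), take (1·2 − 2·7, 1·7 + 2·2) = (2 − 14, 7 + 4) = (-12, 11); dropping signs (only squares matter) gives (12, 11); check 12² + 11² = 144 + 121 = 265 ✓.
Step 4: Order so x ≤ y and verify: 11² + 12² = 121 + 144 = 265 = n. ✓

n = 265 = 11² + 12² (one valid representation with x ≤ y).


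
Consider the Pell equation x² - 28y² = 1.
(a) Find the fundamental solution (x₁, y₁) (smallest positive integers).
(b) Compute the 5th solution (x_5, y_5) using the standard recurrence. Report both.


Step 1: Find the fundamental solution (x₁, y₁) of x² - 28y² = 1.
  Expand √28 as a continued fraction. a₀ = ⌊√28⌋ = 5; iterate m_{k+1} = d_k·a_k − m_k, d_{k+1} = (28 − m_{k+1}²)/d_k, a_{k+1} = ⌊(a₀ + m_{k+1})/d_{k+1}⌋ (starting m₀ = 0, d₀ = 1), with convergents p_k = a_k·p_{k-1} + p_{k-2}, q_k = a_k·q_{k-1} + q_{k-2} (p₋₁ = 1, q₋₁ = 0):
  k = 0: a₀ = 5; p₀/q₀ = 5/1; p₀² − 28·q₀² = 25 − 28 = -3.
  k = 1: m = 5, d = 3, a = ⌊(5 + 5)/3⌋ = 3; p/q = (3·5 + 1)/(3·1 + 0) = 16/3; p² − 28·q² = 256 − 252 = 4.
  k = 2: m = 4, d = 4, a = ⌊(5 + 4)/4⌋ = 2; p/q = (2·16 + 5)/(2·3 + 1) = 37/7; p² − 28·q² = 1369 − 1372 = -3.
  k = 3: m = 4, d = 3, a = ⌊(5 + 4)/3⌋ = 3; p/q = (3·37 + 16)/(3·7 + 3) = 127/24; p² − 28·q² = 16129 − 16128 = 1.
  The first convergent with p² − 28·q² = 1 gives the fundamental solution (x₁, y₁) = (127, 24).
Step 2: Apply the recurrence (x_{n+1}, y_{n+1}) = (x₁x_n + 28y₁y_n, x₁y_n + y₁x_n) repeatedly.
  From (x_1, y_1) = (127, 24): x_2 = 127·127 + 28·24·24 = 32257; y_2 = 127·24 + 24·127 = 6096.
  From (x_2, y_2) = (32257, 6096): x_3 = 127·32257 + 28·24·6096 = 8193151; y_3 = 127·6096 + 24·32257 = 1548360.
  From (x_3, y_3) = (8193151, 1548360): x_4 = 127·8193151 + 28·24·1548360 = 2081028097; y_4 = 127·1548360 + 24·8193151 = 393277344.
  From (x_4, y_4) = (2081028097, 393277344): x_5 = 127·2081028097 + 28·24·393277344 = 528572943487; y_5 = 127·393277344 + 24·2081028097 = 99890897016.
Step 3: Verify x_5² - 28·y_5² = 279389356586511295719169 - 279389356586511295719168 = 1 (should be 1). ✓

(x_1, y_1) = (127, 24); (x_5, y_5) = (528572943487, 99890897016).


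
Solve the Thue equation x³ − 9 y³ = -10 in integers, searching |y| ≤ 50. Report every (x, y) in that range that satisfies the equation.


The equation is x³ - 9y³ = -10. For fixed y, x³ = 9·y³ − 10, so a solution requires the RHS to be a perfect cube.
Strategy: iterate y from -50 to 50, compute RHS = 9·y³ − 10, and check whether it is a (positive or negative) perfect cube.
Check small values of y:
  y = 0: RHS = -10 is not a perfect cube.
  y = 1: RHS = -1 = (-1)³ ⇒ x = -1 works.
  y = -1: RHS = -19 is not a perfect cube.
  y = 2: RHS = 62 is not a perfect cube.
  y = -2: RHS = -82 is not a perfect cube.
  y = 3: RHS = 233 is not a perfect cube.
  y = -3: RHS = -253 is not a perfect cube.
Continuing the search up to |y| = 50 finds no further solutions beyond those listed.
Collected solutions: (-1, 1).

Solutions (with |y| ≤ 50): (-1, 1).


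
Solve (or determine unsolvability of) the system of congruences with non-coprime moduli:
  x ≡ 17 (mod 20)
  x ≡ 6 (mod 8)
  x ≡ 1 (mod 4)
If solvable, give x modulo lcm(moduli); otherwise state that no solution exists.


Moduli 20, 8, 4 are not pairwise coprime, so CRT works modulo lcm(m_i) when all pairwise compatibility conditions hold.
Pairwise compatibility: gcd(m_i, m_j) must divide a_i - a_j for every pair.
Merge one congruence at a time:
  Start: x ≡ 17 (mod 20).
  Combine with x ≡ 6 (mod 8): gcd(20, 8) = 4, and 6 - 17 = -11 is NOT divisible by 4.
    ⇒ system is inconsistent (no integer solution).

No solution (the system is inconsistent).


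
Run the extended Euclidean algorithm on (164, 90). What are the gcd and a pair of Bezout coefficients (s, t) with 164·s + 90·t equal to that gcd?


Euclidean algorithm on (164, 90) — divide until remainder is 0:
  164 = 1 · 90 + 74
  90 = 1 · 74 + 16
  74 = 4 · 16 + 10
  16 = 1 · 10 + 6
  10 = 1 · 6 + 4
  6 = 1 · 4 + 2
  4 = 2 · 2 + 0
gcd(164, 90) = 2.
Track Bezout coefficients alongside the remainders: start with r₀ = 164 = a·1 + b·0 (s = 1, t = 0) and r₁ = 90 = a·0 + b·1 (s = 0, t = 1); each new remainder r_{k+1} = r_{k-1} − q_k·r_k inherits s_{k+1} = s_{k-1} − q_k·s_k, t_{k+1} = t_{k-1} − q_k·t_k, so r_k = a·s_k + b·t_k at every step:
  q = 1: r = 74, s = 1 − 1·0 = 1, t = 0 − 1·1 = -1  (check: 164·1 + 90·(-1) = 74)
  q = 1: r = 16, s = 0 − 1·1 = -1, t = 1 − 1·(-1) = 2  (check: 164·(-1) + 90·2 = 16)
  q = 4: r = 10, s = 1 − 4·(-1) = 5, t = -1 − 4·2 = -9  (check: 164·5 + 90·(-9) = 10)
  q = 1: r = 6, s = -1 − 1·5 = -6, t = 2 − 1·(-9) = 11  (check: 164·(-6) + 90·11 = 6)
  q = 1: r = 4, s = 5 − 1·(-6) = 11, t = -9 − 1·11 = -20  (check: 164·11 + 90·(-20) = 4)
  q = 1: r = 2, s = -6 − 1·11 = -17, t = 11 − 1·(-20) = 31  (check: 164·(-17) + 90·31 = 2)
The row with r = 2 (the gcd) gives the Bezout coefficients s = -17, t = 31.
Result: 164 · (-17) + 90 · (31) = 2.

gcd(164, 90) = 2; s = -17, t = 31 (check: 164·(-17) + 90·31 = 2).


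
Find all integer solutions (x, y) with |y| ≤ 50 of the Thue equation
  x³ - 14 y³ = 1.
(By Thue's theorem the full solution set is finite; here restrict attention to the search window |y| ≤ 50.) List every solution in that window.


The equation is x³ - 14y³ = 1. For fixed y, x³ = 14·y³ + 1, so a solution requires the RHS to be a perfect cube.
Strategy: iterate y from -50 to 50, compute RHS = 14·y³ + 1, and check whether it is a (positive or negative) perfect cube.
Check small values of y:
  y = 0: RHS = 1 = (1)³ ⇒ x = 1 works.
  y = 1: RHS = 15 is not a perfect cube.
  y = -1: RHS = -13 is not a perfect cube.
  y = 2: RHS = 113 is not a perfect cube.
  y = -2: RHS = -111 is not a perfect cube.
  y = 3: RHS = 379 is not a perfect cube.
  y = -3: RHS = -377 is not a perfect cube.
Continuing the search up to |y| = 50 finds no further solutions beyond those listed.
Collected solutions: (1, 0).

Solutions (with |y| ≤ 50): (1, 0).


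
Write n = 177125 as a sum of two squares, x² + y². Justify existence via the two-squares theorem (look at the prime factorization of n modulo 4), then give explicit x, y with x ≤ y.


Step 1: Factor n = 177125 = 5^3 · 13 · 109.
Step 2: Check the mod-4 condition on each prime factor: 5 ≡ 1 (mod 4), exponent 3; 13 ≡ 1 (mod 4), exponent 1; 109 ≡ 1 (mod 4), exponent 1.
All primes ≡ 3 (mod 4) appear to even exponent (or don't appear), so by the two-squares theorem n IS expressible as a sum of two squares.
Step 3: Build a representation. Group n = k² · m with k = 5 and m = 5 · 13 · 109 = 7085 (a product of primes ≡ 1 (mod 4)); a representation of m scales to one of n via (k·x)² + (k·y)² = k²(x² + y²). Each prime p ≡ 1 (mod 4) is itself a sum of two squares; find a² by testing p − a² for a perfect square:
  5: 5 − 1² = 4 = 2² ⇒ 5 = 1² + 2².
  13: 13 − 1² = 12, 13 − 2² = 9 = 3² ⇒ 13 = 2² + 3².
  109: 109 − 1² = 108, 109 − 2² = 105, 109 − 3² = 100 = 10² ⇒ 109 = 3² + 10².
  Combine using the Brahmagupta–Fibonacci identity (a² + b²)(c² + d²) = (ac − bd)² + (ad + bc)² = (ac + bd)² + (ad − bc)²:
  5 · 13 = 65: from (1² + 2²)(2² + 3²), take (1·2 − 2·3, 1·3 + 2·2) = (2 − 6, 3 + 4) = (-4, 7); dropping signs (only squares matter) gives (4, 7); check 4² + 7² = 16 + 49 = 65 ✓.
  65 · 109 = 7085: from (4² + 7²)(3² + 10²), take (4·3 − 7·10, 4·10 + 7·3) = (12 − 70, 40 + 21) = (-58, 61); dropping signs (only squares matter) gives (58, 61); check 58² + 61² = 3364 + 3721 = 7085 ✓.
  Scale by k = 5: (5·58, 5·61) = (290, 305).
Step 4: Order so x ≤ y and verify: 290² + 305² = 84100 + 93025 = 177125 = n. ✓

n = 177125 = 290² + 305² (one valid representation with x ≤ y).


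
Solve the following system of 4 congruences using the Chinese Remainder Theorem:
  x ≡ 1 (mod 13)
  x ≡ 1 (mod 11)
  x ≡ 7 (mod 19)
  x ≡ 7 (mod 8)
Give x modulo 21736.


Product of moduli M = 13 · 11 · 19 · 8 = 21736.
Merge one congruence at a time:
  Start: x ≡ 1 (mod 13).
  Combine with x ≡ 1 (mod 11); new modulus lcm = 143.
    Write x = 1 + 13·t and substitute into x ≡ 1 (mod 11): 13·t ≡ 1 − 1 = 0 (mod 11).
    Reduce coefficients mod 11: 2·t ≡ 0 (mod 11).
    The inverse of 2 mod 11 is 6 (since 2·6 = 12 = 1·11 + 1), so t ≡ 6·0 = 0 ≡ 0 (mod 11).
    Then x = 1 + 13·0 = 1, valid modulo lcm(13, 11) = 143: x ≡ 1 (mod 143).
  Combine with x ≡ 7 (mod 19); new modulus lcm = 2717.
    Write x = 1 + 143·t and substitute into x ≡ 7 (mod 19): 143·t ≡ 7 − 1 = 6 (mod 19).
    Reduce coefficients mod 19: 10·t ≡ 6 (mod 19).
    The inverse of 10 mod 19 is 2 (since 10·2 = 20 = 1·19 + 1), so t ≡ 2·6 = 12 ≡ 12 (mod 19).
    Then x = 1 + 143·12 = 1717, valid modulo lcm(143, 19) = 2717: x ≡ 1717 (mod 2717).
  Combine with x ≡ 7 (mod 8); new modulus lcm = 21736.
    Write x = 1717 + 2717·t and substitute into x ≡ 7 (mod 8): 2717·t ≡ 7 − 1717 = -1710 (mod 8).
    Reduce coefficients mod 8: 5·t ≡ 2 (mod 8).
    The inverse of 5 mod 8 is 5 (since 5·5 = 25 = 3·8 + 1), so t ≡ 5·2 = 10 ≡ 2 (mod 8).
    Then x = 1717 + 2717·2 = 7151, valid modulo lcm(2717, 8) = 21736: x ≡ 7151 (mod 21736).
Verify against each original: 7151 mod 13 = 1, 7151 mod 11 = 1, 7151 mod 19 = 7, 7151 mod 8 = 7.

x ≡ 7151 (mod 21736).


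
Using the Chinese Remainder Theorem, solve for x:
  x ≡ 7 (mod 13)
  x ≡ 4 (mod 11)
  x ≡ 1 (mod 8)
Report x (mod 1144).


Moduli 13, 11, 8 are pairwise coprime; by CRT there is a unique solution modulo M = 13 · 11 · 8 = 1144.
Solve pairwise, accumulating the modulus:
  Start with x ≡ 7 (mod 13).
  Combine with x ≡ 4 (mod 11): since gcd(13, 11) = 1, we get a unique residue mod 143.
    Write x = 7 + 13·t and substitute into x ≡ 4 (mod 11): 13·t ≡ 4 − 7 = -3 (mod 11).
    Reduce coefficients mod 11: 2·t ≡ 8 (mod 11).
    The inverse of 2 mod 11 is 6 (since 2·6 = 12 = 1·11 + 1), so t ≡ 6·8 = 48 ≡ 4 (mod 11).
    Then x = 7 + 13·4 = 59, valid modulo lcm(13, 11) = 143: x ≡ 59 (mod 143).
  Combine with x ≡ 1 (mod 8): since gcd(143, 8) = 1, we get a unique residue mod 1144.
    Write x = 59 + 143·t and substitute into x ≡ 1 (mod 8): 143·t ≡ 1 − 59 = -58 (mod 8).
    Reduce coefficients mod 8: 7·t ≡ 6 (mod 8).
    The inverse of 7 mod 8 is 7 (since 7·7 = 49 = 6·8 + 1), so t ≡ 7·6 = 42 ≡ 2 (mod 8).
    Then x = 59 + 143·2 = 345, valid modulo lcm(143, 8) = 1144: x ≡ 345 (mod 1144).
Verify: 345 mod 13 = 7 ✓, 345 mod 11 = 4 ✓, 345 mod 8 = 1 ✓.

x ≡ 345 (mod 1144).


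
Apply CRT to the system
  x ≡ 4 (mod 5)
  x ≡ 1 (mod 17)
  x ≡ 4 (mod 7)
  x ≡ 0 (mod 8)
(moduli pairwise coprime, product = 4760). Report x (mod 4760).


Product of moduli M = 5 · 17 · 7 · 8 = 4760.
Merge one congruence at a time:
  Start: x ≡ 4 (mod 5).
  Combine with x ≡ 1 (mod 17); new modulus lcm = 85.
    Write x = 4 + 5·t and substitute into x ≡ 1 (mod 17): 5·t ≡ 1 − 4 = -3 (mod 17).
    Reduce coefficients mod 17: 5·t ≡ 14 (mod 17).
    The inverse of 5 mod 17 is 7 (since 5·7 = 35 = 2·17 + 1), so t ≡ 7·14 = 98 ≡ 13 (mod 17).
    Then x = 4 + 5·13 = 69, valid modulo lcm(5, 17) = 85: x ≡ 69 (mod 85).
  Combine with x ≡ 4 (mod 7); new modulus lcm = 595.
    Write x = 69 + 85·t and substitute into x ≡ 4 (mod 7): 85·t ≡ 4 − 69 = -65 (mod 7).
    Reduce coefficients mod 7: 1·t ≡ 5 (mod 7).
    So t ≡ 5 (mod 7).
    Then x = 69 + 85·5 = 494, valid modulo lcm(85, 7) = 595: x ≡ 494 (mod 595).
  Combine with x ≡ 0 (mod 8); new modulus lcm = 4760.
    Write x = 494 + 595·t and substitute into x ≡ 0 (mod 8): 595·t ≡ 0 − 494 = -494 (mod 8).
    Reduce coefficients mod 8: 3·t ≡ 2 (mod 8).
    The inverse of 3 mod 8 is 3 (since 3·3 = 9 = 1·8 + 1), so t ≡ 3·2 = 6 ≡ 6 (mod 8).
    Then x = 494 + 595·6 = 4064, valid modulo lcm(595, 8) = 4760: x ≡ 4064 (mod 4760).
Verify against each original: 4064 mod 5 = 4, 4064 mod 17 = 1, 4064 mod 7 = 4, 4064 mod 8 = 0.

x ≡ 4064 (mod 4760).
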